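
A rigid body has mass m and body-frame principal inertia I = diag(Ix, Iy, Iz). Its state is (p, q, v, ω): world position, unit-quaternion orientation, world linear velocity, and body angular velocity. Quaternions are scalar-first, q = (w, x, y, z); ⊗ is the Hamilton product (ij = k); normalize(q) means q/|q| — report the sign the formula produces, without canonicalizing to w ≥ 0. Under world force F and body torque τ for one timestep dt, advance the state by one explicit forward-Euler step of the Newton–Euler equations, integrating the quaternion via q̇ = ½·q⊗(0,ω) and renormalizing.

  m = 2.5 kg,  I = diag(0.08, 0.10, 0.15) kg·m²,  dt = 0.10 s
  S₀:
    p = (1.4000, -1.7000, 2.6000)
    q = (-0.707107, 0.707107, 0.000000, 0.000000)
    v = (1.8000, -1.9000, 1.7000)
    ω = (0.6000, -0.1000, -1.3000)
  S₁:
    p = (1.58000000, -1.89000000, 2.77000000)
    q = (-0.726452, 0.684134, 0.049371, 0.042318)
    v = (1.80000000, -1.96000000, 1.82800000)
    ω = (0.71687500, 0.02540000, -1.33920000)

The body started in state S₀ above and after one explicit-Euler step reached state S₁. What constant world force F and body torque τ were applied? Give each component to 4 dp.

rate change Δω = (0.11687500, 0.12540000, -0.03920000)
ω₀×(Iω₀) = (0.0065, 0.0546, -0.0012)
applied torque τ = (0.1000, 0.1800, -0.0600)
velocity change Δv = (0.00000000, -0.06000000, 0.12800000)
applied force F = (0.0000, -1.5000, 3.2000)

F = (0.0000, -1.5000, 3.2000)
τ = (0.1000, 0.1800, -0.0600)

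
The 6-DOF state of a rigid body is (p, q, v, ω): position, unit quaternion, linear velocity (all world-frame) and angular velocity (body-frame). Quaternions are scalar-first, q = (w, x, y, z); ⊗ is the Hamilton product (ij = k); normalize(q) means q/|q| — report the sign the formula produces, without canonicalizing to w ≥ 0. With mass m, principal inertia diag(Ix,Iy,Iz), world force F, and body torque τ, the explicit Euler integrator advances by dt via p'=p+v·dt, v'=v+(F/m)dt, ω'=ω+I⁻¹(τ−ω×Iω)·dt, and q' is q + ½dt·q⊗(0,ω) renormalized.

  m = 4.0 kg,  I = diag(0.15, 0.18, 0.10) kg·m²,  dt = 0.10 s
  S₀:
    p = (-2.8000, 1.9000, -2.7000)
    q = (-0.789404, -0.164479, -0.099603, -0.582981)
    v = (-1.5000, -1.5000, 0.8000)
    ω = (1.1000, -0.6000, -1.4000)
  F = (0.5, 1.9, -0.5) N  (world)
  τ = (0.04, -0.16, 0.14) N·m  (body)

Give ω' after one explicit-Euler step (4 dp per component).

ω' = (1.1715, -0.6461, -1.2402)

gyro term ω×Iω = (-0.0672, -0.0770, -0.0198)
α = I⁻¹(τ − ω×Iω) = (0.7147, -0.4611, 1.5980)
ω + α·dt = (1.1715, -0.6461, -1.2402)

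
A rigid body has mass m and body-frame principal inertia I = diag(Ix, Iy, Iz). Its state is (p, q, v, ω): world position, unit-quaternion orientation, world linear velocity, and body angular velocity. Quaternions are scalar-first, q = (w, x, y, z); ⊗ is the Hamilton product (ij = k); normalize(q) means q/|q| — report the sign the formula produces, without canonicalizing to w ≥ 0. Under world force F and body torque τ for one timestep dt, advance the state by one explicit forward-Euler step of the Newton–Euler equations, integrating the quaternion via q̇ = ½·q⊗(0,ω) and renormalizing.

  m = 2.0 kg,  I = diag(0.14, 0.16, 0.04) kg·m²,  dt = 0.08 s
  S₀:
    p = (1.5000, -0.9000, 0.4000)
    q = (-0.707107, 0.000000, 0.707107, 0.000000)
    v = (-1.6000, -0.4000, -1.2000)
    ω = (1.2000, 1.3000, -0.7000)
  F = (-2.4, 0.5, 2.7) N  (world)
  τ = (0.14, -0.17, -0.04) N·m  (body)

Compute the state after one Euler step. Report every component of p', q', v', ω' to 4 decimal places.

(τ − ω×Iω)/I = (0.2200, -0.5375, -1.7800)
ω' = ω + α·dt = (1.2176, 1.2570, -0.8424)
Hamilton product q⊗(0,ω) = (-0.9192391, -1.3435033, -0.9192391, -0.3535535)
q' = normalize(q + ½dt·q⊗(0,ω)) = (-0.7417, -0.0536, 0.6684, -0.0141)
a = F/m = (-1.2000, 0.2500, 1.3500)
p' = p + v·dt = (1.3720, -0.9320, 0.3040)
new velocity v' = (-1.6960, -0.3800, -1.0920)

p' = (1.3720, -0.9320, 0.3040)
q' = (-0.7417, -0.0536, 0.6684, -0.0141)
v' = (-1.6960, -0.3800, -1.0920)
ω' = (1.2176, 1.2570, -0.8424)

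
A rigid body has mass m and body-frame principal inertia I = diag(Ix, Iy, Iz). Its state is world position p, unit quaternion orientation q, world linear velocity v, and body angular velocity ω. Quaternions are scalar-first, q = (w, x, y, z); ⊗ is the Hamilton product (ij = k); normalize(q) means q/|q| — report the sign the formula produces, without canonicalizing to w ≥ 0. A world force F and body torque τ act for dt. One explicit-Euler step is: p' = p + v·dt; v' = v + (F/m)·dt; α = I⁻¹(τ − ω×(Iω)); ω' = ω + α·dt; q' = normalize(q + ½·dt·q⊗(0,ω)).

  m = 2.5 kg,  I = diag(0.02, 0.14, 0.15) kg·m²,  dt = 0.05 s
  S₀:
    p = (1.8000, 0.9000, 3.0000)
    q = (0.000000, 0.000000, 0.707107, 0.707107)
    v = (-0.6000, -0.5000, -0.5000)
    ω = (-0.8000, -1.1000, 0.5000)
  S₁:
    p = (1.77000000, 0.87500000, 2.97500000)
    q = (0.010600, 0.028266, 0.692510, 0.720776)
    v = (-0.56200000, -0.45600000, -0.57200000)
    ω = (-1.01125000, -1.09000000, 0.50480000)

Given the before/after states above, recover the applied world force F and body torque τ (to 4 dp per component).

F = (1.9000, 2.2000, -3.6000)
τ = (-0.0900, 0.0800, 0.1200)

Δv = v₁−v₀ = (0.03800000, 0.04400000, -0.07200000)
applied force F = (1.9000, 2.2000, -3.6000)
rate change Δω = (-0.21125000, 0.01000000, 0.00480000)
applied torque τ = (-0.0900, 0.0800, 0.1200)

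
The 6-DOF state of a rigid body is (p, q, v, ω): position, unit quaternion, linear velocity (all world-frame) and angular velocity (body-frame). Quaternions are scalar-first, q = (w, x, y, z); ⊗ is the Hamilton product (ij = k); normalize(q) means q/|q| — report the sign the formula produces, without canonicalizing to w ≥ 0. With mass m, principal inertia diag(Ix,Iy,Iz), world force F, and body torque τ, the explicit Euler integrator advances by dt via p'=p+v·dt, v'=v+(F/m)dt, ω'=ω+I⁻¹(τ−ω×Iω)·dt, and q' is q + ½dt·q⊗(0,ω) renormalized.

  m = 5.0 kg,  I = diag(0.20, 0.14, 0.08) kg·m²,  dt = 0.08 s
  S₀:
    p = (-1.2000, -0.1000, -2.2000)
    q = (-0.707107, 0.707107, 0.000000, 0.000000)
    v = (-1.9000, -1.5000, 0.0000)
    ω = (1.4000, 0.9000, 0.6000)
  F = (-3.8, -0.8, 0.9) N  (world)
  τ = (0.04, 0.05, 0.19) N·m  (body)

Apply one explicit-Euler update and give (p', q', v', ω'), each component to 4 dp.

p' = (-1.3520, -0.2200, -2.2000)
q' = (-0.7448, 0.6658, -0.0423, 0.0085)
v' = (-1.9608, -1.5128, 0.0144)
ω' = (1.4290, 0.8710, 0.8656)

a = (-0.7600, -0.1600, 0.1800)
p + v·dt = (-1.3520, -0.2200, -2.2000)
v + (F/m)dt = (-1.9608, -1.5128, 0.0144)
angular accel α = (0.3620, -0.3629, 3.3200)
new body rate ω' = (1.4290, 0.8710, 0.8656)
2q̇ = q⊗(0,ω) = (-0.9899498, -0.9899498, -1.0606605, 0.2121321)
updated quaternion q' = (-0.7448, 0.6658, -0.0423, 0.0085)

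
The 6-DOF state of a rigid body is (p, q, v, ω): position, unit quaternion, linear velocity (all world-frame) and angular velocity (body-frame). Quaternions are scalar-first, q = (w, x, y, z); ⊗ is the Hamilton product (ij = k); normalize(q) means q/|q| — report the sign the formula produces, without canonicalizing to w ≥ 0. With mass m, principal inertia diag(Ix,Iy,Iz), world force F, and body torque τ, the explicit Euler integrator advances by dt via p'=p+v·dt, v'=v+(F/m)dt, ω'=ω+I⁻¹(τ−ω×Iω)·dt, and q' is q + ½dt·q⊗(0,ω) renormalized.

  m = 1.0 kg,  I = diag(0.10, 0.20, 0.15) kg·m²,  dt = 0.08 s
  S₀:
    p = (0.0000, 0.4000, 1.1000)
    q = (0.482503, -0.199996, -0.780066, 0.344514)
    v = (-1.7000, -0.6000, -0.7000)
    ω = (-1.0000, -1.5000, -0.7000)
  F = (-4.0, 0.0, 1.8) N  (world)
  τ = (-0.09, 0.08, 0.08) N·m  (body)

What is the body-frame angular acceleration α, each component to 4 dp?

α = (-0.3750, 0.5750, -0.4667)

precession coupling ω×(Iω) = (-0.0525, -0.0350, 0.1500)
(τ − ω×Iω)/I = (-0.3750, 0.5750, -0.4667)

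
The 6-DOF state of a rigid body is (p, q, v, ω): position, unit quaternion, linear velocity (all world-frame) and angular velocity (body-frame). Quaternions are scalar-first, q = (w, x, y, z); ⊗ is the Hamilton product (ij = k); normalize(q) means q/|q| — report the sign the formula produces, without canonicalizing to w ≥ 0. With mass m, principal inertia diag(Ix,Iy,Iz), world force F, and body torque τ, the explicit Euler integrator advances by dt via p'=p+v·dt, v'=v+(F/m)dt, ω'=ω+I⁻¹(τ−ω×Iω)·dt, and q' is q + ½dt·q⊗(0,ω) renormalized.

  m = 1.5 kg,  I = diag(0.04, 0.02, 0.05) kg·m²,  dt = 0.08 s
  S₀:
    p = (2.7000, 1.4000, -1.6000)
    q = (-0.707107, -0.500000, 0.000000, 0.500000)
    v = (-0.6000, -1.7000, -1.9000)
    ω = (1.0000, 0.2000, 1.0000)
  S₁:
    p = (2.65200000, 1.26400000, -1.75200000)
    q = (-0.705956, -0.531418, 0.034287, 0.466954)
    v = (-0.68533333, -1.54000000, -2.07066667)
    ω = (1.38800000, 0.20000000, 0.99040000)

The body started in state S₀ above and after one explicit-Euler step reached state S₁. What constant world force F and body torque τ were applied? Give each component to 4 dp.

F = (-1.6000, 3.0000, -3.2000)
τ = (0.2000, -0.0100, -0.0100)

rate change Δω = (0.38800000, 0.00000000, -0.00960000)
applied torque τ = (0.2000, -0.0100, -0.0100)
v₁ − v₀ = (-0.08533333, 0.16000000, -0.17066667)
m·(v₁−v₀)/dt = (-1.6000, 3.0000, -3.2000)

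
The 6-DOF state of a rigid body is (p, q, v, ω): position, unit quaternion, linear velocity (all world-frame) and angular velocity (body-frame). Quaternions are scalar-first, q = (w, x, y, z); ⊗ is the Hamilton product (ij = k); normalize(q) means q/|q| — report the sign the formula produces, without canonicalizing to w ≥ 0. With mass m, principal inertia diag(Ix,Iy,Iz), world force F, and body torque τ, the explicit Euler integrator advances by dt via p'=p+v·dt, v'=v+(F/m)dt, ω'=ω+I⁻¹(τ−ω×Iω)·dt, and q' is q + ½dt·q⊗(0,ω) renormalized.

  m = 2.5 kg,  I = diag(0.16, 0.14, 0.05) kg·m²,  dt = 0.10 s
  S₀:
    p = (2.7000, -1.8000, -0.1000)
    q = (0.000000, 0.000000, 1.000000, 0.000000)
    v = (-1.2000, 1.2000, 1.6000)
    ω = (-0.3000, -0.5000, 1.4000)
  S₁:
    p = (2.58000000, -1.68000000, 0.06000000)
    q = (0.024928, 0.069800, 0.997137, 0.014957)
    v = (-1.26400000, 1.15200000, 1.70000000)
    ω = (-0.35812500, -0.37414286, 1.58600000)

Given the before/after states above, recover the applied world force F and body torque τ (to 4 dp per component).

ω₁ − ω₀ = (-0.05812500, 0.12585714, 0.18600000)
I·α + gyro = (-0.0300, 0.1300, 0.0900)
Δv = v₁−v₀ = (-0.06400000, -0.04800000, 0.10000000)
m·(v₁−v₀)/dt = (-1.6000, -1.2000, 2.5000)

F = (-1.6000, -1.2000, 2.5000)
τ = (-0.0300, 0.1300, 0.0900)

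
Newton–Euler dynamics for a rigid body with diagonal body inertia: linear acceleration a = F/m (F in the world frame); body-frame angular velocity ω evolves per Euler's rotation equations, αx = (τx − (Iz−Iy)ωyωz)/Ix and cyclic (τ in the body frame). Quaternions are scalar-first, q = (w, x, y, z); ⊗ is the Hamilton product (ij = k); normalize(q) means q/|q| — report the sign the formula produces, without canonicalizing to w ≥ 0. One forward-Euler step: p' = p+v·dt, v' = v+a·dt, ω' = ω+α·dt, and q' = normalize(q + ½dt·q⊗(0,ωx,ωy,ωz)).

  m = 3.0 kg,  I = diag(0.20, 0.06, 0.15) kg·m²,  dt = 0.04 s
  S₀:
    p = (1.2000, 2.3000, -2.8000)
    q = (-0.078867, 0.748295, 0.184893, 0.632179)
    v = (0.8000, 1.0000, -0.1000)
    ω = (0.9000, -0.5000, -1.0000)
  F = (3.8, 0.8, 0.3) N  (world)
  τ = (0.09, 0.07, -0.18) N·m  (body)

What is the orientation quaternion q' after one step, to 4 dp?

q⊗(0,ω) = (0.0511600, 0.0602162, 1.3566896, -0.4616842)
q + ½dt·q⊗(0,ω), renormalized = (-0.0778, 0.7492, 0.2119, 0.6227)

q' = (-0.0778, 0.7492, 0.2119, 0.6227)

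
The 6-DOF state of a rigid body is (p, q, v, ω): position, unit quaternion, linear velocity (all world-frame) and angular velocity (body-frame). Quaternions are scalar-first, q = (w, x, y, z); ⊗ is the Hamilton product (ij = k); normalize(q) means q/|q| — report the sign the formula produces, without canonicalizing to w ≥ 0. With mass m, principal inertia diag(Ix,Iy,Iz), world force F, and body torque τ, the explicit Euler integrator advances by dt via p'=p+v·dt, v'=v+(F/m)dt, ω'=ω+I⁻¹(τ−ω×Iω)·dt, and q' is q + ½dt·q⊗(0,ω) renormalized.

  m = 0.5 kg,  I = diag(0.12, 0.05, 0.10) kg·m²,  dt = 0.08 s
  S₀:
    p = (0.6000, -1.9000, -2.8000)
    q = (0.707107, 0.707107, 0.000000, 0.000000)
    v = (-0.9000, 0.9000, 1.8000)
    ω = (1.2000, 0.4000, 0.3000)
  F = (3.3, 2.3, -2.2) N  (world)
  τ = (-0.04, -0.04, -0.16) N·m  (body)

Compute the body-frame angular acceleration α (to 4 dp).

α = (-0.3833, -0.9440, -1.2640)

gyro term ω×Iω = (0.0060, 0.0072, -0.0336)
α = I⁻¹(τ − ω×Iω) = (-0.3833, -0.9440, -1.2640)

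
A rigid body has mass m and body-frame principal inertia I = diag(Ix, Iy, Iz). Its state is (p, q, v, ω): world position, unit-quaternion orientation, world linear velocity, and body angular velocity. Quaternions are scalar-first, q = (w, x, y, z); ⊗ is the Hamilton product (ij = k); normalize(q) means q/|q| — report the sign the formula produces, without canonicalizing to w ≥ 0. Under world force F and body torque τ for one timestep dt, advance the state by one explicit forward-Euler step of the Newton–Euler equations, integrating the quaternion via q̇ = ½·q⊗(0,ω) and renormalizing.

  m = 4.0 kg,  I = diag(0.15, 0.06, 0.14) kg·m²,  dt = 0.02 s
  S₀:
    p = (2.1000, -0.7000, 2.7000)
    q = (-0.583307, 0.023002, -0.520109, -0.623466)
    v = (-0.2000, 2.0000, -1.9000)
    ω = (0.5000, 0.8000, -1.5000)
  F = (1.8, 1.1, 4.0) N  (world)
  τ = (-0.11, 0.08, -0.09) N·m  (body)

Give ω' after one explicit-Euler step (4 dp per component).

precession coupling ω×(Iω) = (-0.0960, -0.0075, -0.0360)
(τ − ω×Iω)/I = (-0.0933, 1.4583, -0.3857)
ω + α·dt = (0.4981, 0.8292, -1.5077)

ω' = (0.4981, 0.8292, -1.5077)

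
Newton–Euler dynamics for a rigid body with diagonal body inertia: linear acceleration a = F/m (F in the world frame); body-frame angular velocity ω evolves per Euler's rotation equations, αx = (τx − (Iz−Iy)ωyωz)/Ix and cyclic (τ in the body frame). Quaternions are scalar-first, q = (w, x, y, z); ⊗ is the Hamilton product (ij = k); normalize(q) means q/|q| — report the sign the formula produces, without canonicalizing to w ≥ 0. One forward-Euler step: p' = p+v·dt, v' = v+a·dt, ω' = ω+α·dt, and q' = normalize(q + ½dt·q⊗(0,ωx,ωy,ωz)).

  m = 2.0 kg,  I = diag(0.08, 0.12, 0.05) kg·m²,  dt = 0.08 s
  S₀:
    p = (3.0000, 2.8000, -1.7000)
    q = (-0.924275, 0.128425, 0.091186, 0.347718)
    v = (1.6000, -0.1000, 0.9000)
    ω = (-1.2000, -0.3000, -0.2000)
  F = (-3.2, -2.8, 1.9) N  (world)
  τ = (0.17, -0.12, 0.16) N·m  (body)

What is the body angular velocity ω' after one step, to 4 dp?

ω' = (-1.0258, -0.3848, 0.0330)

(τ − ω×Iω)/I = (2.1775, -1.0600, 2.9120)
ω + α·dt = (-1.0258, -0.3848, 0.0330)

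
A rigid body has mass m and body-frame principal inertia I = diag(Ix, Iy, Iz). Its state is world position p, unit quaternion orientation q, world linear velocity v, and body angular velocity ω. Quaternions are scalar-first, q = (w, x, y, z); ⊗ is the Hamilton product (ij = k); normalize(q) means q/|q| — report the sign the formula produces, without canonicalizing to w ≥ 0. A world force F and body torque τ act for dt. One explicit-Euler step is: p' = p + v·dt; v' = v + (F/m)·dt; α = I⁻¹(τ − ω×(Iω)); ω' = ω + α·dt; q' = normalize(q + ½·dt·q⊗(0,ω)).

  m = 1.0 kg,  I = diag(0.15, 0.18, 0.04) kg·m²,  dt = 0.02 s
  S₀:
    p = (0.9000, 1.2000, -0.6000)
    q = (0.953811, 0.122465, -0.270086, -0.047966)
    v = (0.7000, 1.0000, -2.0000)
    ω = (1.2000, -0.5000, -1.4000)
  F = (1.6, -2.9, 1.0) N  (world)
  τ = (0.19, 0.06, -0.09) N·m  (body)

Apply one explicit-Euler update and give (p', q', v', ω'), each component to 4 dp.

p' = (0.9140, 1.2200, -0.6400)
q' = (0.9501, 0.1374, -0.2737, -0.0587)
v' = (0.7320, 0.9420, -1.9800)
ω' = (1.2384, -0.4728, -1.4360)

p' = p + v·dt = (0.9140, 1.2200, -0.6400)
new velocity v' = (0.7320, 0.9420, -1.9800)
angular accel α = (1.9200, 1.3600, -1.8000)
ω + α·dt = (1.2384, -0.4728, -1.4360)
2q̇ = q⊗(0,ω) = (-0.3491534, 1.4987106, -0.3630137, -1.0724647)
q + ½dt·q⊗(0,ω), renormalized = (0.9501, 0.1374, -0.2737, -0.0587)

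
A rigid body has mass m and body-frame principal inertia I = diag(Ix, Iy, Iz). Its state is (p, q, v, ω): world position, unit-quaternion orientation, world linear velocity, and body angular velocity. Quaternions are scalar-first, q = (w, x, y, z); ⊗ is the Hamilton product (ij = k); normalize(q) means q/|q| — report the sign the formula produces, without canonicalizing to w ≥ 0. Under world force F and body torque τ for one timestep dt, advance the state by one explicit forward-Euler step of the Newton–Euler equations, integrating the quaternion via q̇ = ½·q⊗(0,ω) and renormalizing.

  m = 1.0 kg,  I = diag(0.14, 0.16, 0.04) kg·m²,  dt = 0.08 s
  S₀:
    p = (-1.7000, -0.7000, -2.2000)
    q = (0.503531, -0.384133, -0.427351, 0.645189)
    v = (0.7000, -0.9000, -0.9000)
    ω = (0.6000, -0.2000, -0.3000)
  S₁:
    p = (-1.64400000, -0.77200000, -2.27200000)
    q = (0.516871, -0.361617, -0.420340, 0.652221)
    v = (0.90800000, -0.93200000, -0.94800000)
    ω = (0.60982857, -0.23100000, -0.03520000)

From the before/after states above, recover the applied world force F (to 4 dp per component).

F = (2.6000, -0.4000, -0.6000)

velocity change Δv = (0.20800000, -0.03200000, -0.04800000)
applied force F = (2.6000, -0.4000, -0.6000)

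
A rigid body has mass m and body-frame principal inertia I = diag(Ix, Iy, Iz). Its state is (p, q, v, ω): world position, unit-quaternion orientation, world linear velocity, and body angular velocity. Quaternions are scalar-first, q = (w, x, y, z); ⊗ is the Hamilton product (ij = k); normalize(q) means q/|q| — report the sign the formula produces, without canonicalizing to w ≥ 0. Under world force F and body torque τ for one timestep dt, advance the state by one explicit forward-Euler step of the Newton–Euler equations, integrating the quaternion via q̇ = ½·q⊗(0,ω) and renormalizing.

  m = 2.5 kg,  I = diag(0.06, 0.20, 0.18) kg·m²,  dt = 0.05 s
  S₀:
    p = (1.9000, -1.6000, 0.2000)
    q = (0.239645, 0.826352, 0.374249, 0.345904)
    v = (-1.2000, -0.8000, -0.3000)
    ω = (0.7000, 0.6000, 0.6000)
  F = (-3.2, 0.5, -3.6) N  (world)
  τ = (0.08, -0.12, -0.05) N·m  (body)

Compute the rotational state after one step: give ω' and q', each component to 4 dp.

angular accel α = (1.4533, -0.3480, -0.6044)
new body rate ω' = (0.7727, 0.5826, 0.5698)
Hamilton product q⊗(0,ω) = (-1.0105382, 0.1847585, -0.1098914, 0.3776239)
q + ½dt·q⊗(0,ω), renormalized = (0.2143, 0.8307, 0.3714, 0.3552)

ω' = (0.7727, 0.5826, 0.5698)
q' = (0.2143, 0.8307, 0.3714, 0.3552)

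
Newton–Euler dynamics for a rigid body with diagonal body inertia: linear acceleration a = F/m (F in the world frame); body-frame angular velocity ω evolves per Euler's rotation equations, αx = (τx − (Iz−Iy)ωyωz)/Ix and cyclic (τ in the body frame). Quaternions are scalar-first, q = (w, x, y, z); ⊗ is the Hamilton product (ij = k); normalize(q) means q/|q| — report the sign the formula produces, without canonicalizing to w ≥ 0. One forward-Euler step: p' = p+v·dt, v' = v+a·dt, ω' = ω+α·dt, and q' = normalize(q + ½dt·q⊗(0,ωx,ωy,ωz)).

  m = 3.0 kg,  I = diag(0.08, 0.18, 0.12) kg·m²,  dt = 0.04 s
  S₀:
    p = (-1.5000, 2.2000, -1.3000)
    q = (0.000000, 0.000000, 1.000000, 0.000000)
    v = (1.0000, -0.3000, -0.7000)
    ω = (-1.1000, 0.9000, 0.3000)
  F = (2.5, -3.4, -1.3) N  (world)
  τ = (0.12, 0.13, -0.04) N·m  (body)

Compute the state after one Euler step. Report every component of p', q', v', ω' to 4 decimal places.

p' = p + v·dt = (-1.4600, 2.1880, -1.3280)
v + (F/m)dt = (1.0333, -0.3453, -0.7173)
angular accel α = (1.7025, 0.6489, 0.4917)
ω + α·dt = (-1.0319, 0.9260, 0.3197)
q⊗(0,ω) = (-0.9000000, 0.3000000, 0.0000000, 1.1000000)
q' = normalize(q + ½dt·q⊗(0,ω)) = (-0.0180, 0.0060, 0.9996, 0.0220)

p' = (-1.4600, 2.1880, -1.3280)
q' = (-0.0180, 0.0060, 0.9996, 0.0220)
v' = (1.0333, -0.3453, -0.7173)
ω' = (-1.0319, 0.9260, 0.3197)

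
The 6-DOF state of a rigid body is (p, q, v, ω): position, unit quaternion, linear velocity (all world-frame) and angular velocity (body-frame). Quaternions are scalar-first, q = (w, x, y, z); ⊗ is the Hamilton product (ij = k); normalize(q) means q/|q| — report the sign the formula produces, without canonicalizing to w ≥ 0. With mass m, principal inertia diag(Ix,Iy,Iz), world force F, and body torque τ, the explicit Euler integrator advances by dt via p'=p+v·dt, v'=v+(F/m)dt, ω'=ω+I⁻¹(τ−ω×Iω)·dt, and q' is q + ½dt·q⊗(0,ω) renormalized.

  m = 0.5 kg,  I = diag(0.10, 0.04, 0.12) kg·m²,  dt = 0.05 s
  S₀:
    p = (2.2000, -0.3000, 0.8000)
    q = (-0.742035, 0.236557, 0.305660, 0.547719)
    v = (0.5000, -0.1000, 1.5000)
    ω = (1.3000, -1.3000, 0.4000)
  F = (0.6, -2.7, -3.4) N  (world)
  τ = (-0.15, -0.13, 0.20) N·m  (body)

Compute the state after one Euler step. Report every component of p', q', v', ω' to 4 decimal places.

new position p' = (2.2250, -0.3050, 0.8750)
v' = v + a·dt = (0.5600, -0.3700, 1.1600)
angular accel α = (-1.0840, -2.9900, 0.8217)
ω + α·dt = (1.2458, -1.4495, 0.4411)
Hamilton product q⊗(0,ω) = (-0.1292537, -0.1303468, 1.5820574, -1.0016961)
updated quaternion q' = (-0.7444, 0.2330, 0.3448, 0.5221)

p' = (2.2250, -0.3050, 0.8750)
q' = (-0.7444, 0.2330, 0.3448, 0.5221)
v' = (0.5600, -0.3700, 1.1600)
ω' = (1.2458, -1.4495, 0.4411)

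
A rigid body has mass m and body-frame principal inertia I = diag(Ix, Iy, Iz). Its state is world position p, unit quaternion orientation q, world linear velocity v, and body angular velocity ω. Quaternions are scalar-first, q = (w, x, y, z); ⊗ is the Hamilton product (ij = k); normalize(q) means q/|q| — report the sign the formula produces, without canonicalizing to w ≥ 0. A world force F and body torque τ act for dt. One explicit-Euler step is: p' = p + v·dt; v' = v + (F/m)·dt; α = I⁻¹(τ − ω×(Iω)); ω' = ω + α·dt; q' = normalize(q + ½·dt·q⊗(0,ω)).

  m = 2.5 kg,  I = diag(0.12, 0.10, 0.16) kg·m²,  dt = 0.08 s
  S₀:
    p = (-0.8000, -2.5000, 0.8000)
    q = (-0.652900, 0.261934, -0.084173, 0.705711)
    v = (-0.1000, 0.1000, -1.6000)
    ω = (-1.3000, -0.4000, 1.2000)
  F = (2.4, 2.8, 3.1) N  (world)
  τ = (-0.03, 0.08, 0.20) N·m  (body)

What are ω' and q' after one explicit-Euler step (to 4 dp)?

ω' = (-1.3008, -0.3859, 1.3052)
q' = (-0.6727, 0.3023, -0.1227, 0.6641)

precession coupling ω×(Iω) = (-0.0288, 0.0624, -0.0104)
angular accel α = (-0.0100, 0.1760, 1.3150)
new body rate ω' = (-1.3008, -0.3859, 1.3052)
q⊗(0,ω) = (-0.5400082, 1.0300468, -0.9705851, -0.9976785)
updated quaternion q' = (-0.6727, 0.3023, -0.1227, 0.6641)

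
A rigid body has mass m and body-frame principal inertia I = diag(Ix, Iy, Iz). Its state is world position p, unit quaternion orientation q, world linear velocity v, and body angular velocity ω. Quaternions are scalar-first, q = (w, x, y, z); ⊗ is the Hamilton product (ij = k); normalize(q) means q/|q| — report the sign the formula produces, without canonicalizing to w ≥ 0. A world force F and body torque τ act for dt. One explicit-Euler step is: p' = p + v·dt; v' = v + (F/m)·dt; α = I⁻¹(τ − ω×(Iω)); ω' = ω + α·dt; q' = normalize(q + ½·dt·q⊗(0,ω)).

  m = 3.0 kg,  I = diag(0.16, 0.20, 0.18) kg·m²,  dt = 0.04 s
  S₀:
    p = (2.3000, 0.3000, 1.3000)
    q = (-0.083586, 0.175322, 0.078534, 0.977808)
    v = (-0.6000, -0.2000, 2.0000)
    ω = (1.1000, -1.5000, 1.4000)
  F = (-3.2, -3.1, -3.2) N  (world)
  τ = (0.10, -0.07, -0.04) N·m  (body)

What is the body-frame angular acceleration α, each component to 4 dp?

gyro term ω×Iω = (0.0420, -0.0308, -0.0660)
(τ − ω×Iω)/I = (0.3625, -0.1960, 0.1444)

α = (0.3625, -0.1960, 0.1444)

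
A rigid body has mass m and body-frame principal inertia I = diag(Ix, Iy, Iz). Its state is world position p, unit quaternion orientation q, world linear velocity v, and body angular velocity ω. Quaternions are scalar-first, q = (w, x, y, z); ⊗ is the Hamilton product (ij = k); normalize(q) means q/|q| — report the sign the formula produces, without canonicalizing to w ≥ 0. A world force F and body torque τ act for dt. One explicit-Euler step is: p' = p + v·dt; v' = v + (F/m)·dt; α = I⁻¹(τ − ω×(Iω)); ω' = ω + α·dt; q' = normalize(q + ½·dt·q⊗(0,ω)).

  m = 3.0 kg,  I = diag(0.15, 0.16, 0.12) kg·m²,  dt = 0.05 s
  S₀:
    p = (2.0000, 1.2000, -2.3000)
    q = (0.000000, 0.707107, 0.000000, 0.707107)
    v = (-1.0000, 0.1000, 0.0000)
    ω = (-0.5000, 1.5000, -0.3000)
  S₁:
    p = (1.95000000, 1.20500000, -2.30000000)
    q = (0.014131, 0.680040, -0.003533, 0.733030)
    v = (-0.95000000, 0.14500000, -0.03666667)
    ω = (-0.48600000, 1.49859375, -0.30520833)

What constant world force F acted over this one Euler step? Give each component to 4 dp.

v₁ − v₀ = (0.05000000, 0.04500000, -0.03666667)
F = m·Δv/dt = (3.0000, 2.7000, -2.2000)

F = (3.0000, 2.7000, -2.2000)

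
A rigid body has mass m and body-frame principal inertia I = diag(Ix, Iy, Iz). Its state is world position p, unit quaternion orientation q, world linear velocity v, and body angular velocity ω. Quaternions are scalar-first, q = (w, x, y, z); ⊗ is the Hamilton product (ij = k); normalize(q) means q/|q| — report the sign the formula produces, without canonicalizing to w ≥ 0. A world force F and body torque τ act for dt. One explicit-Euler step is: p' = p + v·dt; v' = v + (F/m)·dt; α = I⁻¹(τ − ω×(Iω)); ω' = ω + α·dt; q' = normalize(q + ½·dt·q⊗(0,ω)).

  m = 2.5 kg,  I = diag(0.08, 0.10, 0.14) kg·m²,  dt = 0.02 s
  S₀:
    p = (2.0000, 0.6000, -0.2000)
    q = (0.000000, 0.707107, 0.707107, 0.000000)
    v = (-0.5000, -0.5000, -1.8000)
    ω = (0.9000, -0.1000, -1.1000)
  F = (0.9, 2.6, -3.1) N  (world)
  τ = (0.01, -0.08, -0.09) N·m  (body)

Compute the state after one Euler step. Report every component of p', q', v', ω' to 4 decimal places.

p' = (1.9900, 0.5900, -0.2360)
q' = (-0.0057, 0.6993, 0.7148, -0.0071)
v' = (-0.4928, -0.4792, -1.8248)
ω' = (0.9014, -0.1279, -1.1126)

a = F/m = (0.3600, 1.0400, -1.2400)
p' = p + v·dt = (1.9900, 0.5900, -0.2360)
new velocity v' = (-0.4928, -0.4792, -1.8248)
α = I⁻¹(τ − ω×Iω) = (0.0700, -1.3940, -0.6300)
ω' = ω + α·dt = (0.9014, -0.1279, -1.1126)
2q̇ = q⊗(0,ω) = (-0.5656856, -0.7778177, 0.7778177, -0.7071070)
q + ½dt·q⊗(0,ω), renormalized = (-0.0057, 0.6993, 0.7148, -0.0071)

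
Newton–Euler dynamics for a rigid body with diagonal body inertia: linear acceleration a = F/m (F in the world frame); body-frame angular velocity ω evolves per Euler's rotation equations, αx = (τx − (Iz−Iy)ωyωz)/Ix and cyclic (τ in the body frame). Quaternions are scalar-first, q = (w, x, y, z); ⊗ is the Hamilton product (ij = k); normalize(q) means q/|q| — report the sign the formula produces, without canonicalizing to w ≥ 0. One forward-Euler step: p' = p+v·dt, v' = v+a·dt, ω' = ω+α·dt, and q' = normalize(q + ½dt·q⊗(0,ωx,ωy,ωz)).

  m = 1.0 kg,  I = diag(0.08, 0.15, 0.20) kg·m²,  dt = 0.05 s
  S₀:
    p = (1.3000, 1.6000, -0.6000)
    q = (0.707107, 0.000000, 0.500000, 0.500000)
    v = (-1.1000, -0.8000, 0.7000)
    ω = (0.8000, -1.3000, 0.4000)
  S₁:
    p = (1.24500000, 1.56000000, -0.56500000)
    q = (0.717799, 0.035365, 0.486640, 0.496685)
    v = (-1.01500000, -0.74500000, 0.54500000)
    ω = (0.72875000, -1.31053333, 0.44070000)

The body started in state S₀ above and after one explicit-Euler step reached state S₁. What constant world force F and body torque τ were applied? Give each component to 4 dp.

velocity change Δv = (0.08500000, 0.05500000, -0.15500000)
m·(v₁−v₀)/dt = (1.7000, 1.1000, -3.1000)
ω₁ − ω₀ = (-0.07125000, -0.01053333, 0.04070000)
ω₀×(Iω₀) = (-0.0260, -0.0384, -0.0728)
I·α + gyro = (-0.1400, -0.0700, 0.0900)

F = (1.7000, 1.1000, -3.1000)
τ = (-0.1400, -0.0700, 0.0900)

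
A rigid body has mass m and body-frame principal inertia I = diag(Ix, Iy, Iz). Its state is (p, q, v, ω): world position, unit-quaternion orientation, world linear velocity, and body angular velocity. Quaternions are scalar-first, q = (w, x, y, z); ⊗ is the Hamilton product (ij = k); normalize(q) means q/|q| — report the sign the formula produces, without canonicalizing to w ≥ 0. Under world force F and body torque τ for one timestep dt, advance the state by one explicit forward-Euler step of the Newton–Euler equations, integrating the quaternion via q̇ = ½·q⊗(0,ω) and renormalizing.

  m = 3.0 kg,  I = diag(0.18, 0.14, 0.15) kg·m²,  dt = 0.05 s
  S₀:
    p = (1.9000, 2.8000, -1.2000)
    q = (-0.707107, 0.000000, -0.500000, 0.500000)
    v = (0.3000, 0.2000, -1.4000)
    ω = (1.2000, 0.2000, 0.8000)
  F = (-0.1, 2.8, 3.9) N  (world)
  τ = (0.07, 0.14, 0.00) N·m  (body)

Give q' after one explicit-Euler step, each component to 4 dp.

q⊗(0,ω) = (-0.3000000, -1.3485284, 0.4585786, 0.0343144)
q' = normalize(q + ½dt·q⊗(0,ω)) = (-0.7141, -0.0337, -0.4882, 0.5005)

q' = (-0.7141, -0.0337, -0.4882, 0.5005)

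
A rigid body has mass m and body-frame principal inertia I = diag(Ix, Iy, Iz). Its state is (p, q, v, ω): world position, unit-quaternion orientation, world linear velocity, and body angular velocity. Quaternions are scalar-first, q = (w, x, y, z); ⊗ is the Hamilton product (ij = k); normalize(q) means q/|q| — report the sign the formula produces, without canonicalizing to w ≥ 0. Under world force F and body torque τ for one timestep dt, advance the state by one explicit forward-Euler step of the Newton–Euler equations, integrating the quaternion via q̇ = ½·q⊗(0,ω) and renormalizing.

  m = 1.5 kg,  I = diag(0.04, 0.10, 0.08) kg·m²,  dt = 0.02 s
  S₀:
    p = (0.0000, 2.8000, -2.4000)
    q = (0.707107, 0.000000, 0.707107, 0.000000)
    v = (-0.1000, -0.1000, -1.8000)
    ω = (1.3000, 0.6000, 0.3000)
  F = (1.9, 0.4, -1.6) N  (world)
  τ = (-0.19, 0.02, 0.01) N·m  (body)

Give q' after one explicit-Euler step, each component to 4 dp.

2q̇ = q⊗(0,ω) = (-0.4242642, 1.1313712, 0.4242642, -0.7071070)
q + ½dt·q⊗(0,ω), renormalized = (0.7028, 0.0113, 0.7113, -0.0071)

q' = (0.7028, 0.0113, 0.7113, -0.0071)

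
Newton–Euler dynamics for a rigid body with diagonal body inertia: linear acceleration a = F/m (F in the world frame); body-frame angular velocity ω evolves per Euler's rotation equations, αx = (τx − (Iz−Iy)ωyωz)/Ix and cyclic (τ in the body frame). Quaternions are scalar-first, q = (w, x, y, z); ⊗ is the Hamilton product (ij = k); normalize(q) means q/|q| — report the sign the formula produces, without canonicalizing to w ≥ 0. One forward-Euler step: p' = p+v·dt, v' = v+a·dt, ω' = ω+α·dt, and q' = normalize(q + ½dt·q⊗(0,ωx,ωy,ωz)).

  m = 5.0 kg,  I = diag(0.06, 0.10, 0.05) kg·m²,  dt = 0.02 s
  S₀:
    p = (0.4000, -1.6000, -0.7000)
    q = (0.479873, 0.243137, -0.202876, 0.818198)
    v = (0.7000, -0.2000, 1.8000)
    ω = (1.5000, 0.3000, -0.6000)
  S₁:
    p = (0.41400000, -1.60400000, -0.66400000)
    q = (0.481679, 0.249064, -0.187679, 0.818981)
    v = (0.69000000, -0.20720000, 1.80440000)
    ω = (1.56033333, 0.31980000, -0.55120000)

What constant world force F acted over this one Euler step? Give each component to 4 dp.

F = (-2.5000, -1.8000, 1.1000)

velocity change Δv = (-0.01000000, -0.00720000, 0.00440000)
F = m·Δv/dt = (-2.5000, -1.8000, 1.1000)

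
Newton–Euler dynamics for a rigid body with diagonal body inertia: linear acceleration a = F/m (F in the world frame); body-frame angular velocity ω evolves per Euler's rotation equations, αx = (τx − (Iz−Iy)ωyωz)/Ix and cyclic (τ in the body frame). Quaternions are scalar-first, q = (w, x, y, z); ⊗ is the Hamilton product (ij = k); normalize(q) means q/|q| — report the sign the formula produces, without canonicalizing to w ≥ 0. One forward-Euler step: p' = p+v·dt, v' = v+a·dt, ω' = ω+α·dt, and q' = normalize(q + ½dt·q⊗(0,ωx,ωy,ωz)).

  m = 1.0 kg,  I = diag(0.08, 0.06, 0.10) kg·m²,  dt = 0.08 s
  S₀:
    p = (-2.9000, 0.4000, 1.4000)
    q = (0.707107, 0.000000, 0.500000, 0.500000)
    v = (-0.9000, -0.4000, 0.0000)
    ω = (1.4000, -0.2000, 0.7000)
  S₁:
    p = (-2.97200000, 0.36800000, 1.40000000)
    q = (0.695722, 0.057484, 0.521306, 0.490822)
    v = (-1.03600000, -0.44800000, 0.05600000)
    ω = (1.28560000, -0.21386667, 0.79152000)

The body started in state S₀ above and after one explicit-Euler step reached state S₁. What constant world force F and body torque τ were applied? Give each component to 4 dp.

velocity change Δv = (-0.13600000, -0.04800000, 0.05600000)
applied force F = (-1.7000, -0.6000, 0.7000)
rate change Δω = (-0.11440000, -0.01386667, 0.09152000)
τ = I·(Δω/dt) + ω₀×(Iω₀) = (-0.1200, -0.0300, 0.1200)

F = (-1.7000, -0.6000, 0.7000)
τ = (-0.1200, -0.0300, 0.1200)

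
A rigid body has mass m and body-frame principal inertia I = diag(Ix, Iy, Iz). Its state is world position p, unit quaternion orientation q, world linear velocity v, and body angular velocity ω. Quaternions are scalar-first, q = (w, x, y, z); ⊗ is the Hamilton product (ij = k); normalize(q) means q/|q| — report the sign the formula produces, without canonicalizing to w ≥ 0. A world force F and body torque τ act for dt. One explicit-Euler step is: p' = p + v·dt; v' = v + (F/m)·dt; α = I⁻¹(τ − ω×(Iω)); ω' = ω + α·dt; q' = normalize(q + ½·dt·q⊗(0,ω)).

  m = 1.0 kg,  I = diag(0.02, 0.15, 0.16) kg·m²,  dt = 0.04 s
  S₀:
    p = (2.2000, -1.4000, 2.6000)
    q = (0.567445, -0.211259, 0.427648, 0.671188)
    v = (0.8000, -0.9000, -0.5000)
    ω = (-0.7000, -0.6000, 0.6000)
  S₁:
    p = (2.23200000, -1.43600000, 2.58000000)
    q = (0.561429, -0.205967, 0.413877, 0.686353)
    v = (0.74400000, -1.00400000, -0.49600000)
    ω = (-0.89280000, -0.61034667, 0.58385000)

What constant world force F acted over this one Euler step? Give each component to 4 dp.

v₁ − v₀ = (-0.05600000, -0.10400000, 0.00400000)
m·(v₁−v₀)/dt = (-1.4000, -2.6000, 0.1000)

F = (-1.4000, -2.6000, 0.1000)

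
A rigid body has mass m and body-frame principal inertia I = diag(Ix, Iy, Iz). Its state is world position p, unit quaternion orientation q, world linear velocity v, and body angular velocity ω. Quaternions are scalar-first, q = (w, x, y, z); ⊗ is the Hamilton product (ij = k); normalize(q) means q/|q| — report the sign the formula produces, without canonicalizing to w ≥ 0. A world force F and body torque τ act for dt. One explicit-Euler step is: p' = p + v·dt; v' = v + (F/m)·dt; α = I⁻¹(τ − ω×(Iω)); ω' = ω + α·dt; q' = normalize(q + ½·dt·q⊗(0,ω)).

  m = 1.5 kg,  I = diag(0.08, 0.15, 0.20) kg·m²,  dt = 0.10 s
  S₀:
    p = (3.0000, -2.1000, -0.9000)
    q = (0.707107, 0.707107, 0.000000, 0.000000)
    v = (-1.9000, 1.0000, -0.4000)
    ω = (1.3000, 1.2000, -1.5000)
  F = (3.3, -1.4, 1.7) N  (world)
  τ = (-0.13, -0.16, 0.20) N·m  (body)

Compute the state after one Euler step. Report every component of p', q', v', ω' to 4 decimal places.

p' = (2.8100, -2.0000, -0.9400)
q' = (0.6567, 0.7481, 0.0948, -0.0105)
v' = (-1.6800, 0.9067, -0.2867)
ω' = (1.2500, 0.9373, -1.4546)

ω×(Iω) gyroscopic = (-0.0900, 0.2340, 0.1092)
α = I⁻¹(τ − ω×Iω) = (-0.5000, -2.6267, 0.4540)
new body rate ω' = (1.2500, 0.9373, -1.4546)
2q̇ = q⊗(0,ω) = (-0.9192391, 0.9192391, 1.9091889, -0.2121321)
q' = normalize(q + ½dt·q⊗(0,ω)) = (0.6567, 0.7481, 0.0948, -0.0105)
a = F/m = (2.2000, -0.9333, 1.1333)
p + v·dt = (2.8100, -2.0000, -0.9400)
new velocity v' = (-1.6800, 0.9067, -0.2867)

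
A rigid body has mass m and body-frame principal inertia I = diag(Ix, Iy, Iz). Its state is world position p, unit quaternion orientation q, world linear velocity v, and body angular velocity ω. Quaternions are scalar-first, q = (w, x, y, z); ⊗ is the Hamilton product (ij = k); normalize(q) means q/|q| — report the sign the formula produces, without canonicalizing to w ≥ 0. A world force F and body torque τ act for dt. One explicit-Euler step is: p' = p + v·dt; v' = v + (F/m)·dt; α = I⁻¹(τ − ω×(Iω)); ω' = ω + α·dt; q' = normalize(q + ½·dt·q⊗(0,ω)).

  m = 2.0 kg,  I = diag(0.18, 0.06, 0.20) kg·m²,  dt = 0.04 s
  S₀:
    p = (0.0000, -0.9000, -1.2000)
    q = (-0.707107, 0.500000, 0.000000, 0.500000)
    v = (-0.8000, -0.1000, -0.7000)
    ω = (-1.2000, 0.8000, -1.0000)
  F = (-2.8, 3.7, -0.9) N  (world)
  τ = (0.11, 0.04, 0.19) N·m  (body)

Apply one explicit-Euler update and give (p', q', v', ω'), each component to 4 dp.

new position p' = (-0.0320, -0.9040, -1.2280)
v + (F/m)dt = (-0.8560, -0.0260, -0.7180)
angular accel α = (1.2333, 1.0667, 0.3740)
ω + α·dt = (-1.1507, 0.8427, -0.9850)
q⊗(0,ω) = (1.1000000, 0.4485284, -0.6656856, 1.1071070)
updated quaternion q' = (-0.6847, 0.5087, -0.0133, 0.5218)

p' = (-0.0320, -0.9040, -1.2280)
q' = (-0.6847, 0.5087, -0.0133, 0.5218)
v' = (-0.8560, -0.0260, -0.7180)
ω' = (-1.1507, 0.8427, -0.9850)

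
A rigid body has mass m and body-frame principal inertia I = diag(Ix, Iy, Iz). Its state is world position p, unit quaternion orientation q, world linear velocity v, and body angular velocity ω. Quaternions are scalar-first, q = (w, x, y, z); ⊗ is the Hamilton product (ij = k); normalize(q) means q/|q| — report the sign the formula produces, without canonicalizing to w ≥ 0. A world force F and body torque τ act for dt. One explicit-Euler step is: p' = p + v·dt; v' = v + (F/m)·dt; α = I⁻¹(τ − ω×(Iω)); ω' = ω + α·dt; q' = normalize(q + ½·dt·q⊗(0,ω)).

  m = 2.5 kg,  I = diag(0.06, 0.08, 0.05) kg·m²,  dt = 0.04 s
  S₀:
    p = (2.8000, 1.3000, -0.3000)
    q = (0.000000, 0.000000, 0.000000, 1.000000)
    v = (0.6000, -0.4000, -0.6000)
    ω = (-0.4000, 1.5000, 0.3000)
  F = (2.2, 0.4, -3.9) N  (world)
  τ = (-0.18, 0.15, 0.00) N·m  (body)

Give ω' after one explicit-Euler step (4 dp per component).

ω×(Iω) gyroscopic = (-0.0135, -0.0012, -0.0120)
angular accel α = (-2.7750, 1.8900, 0.2400)
ω + α·dt = (-0.5110, 1.5756, 0.3096)

ω' = (-0.5110, 1.5756, 0.3096)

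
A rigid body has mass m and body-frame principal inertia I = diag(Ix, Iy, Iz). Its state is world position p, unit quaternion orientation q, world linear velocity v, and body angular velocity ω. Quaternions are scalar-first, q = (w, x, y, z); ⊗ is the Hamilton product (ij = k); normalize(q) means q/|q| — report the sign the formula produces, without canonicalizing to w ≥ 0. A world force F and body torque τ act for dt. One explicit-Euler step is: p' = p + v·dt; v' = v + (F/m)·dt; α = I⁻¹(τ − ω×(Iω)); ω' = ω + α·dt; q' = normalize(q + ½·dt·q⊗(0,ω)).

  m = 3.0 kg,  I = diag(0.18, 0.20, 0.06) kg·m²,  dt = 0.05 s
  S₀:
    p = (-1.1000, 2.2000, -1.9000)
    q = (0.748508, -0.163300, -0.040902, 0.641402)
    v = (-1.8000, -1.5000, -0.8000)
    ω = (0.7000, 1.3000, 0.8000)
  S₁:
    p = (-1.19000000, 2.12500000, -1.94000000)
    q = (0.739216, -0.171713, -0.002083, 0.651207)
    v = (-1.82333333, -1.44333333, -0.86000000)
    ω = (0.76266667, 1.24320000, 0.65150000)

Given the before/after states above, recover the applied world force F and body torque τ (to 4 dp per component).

ω₁ − ω₀ = (0.06266667, -0.05680000, -0.14850000)
ω₀×(Iω₀) = (-0.1456, 0.0672, 0.0182)
τ = I·(Δω/dt) + ω₀×(Iω₀) = (0.0800, -0.1600, -0.1600)
Δv = v₁−v₀ = (-0.02333333, 0.05666667, -0.06000000)
F = m·Δv/dt = (-1.4000, 3.4000, -3.6000)

F = (-1.4000, 3.4000, -3.6000)
τ = (0.0800, -0.1600, -0.1600)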